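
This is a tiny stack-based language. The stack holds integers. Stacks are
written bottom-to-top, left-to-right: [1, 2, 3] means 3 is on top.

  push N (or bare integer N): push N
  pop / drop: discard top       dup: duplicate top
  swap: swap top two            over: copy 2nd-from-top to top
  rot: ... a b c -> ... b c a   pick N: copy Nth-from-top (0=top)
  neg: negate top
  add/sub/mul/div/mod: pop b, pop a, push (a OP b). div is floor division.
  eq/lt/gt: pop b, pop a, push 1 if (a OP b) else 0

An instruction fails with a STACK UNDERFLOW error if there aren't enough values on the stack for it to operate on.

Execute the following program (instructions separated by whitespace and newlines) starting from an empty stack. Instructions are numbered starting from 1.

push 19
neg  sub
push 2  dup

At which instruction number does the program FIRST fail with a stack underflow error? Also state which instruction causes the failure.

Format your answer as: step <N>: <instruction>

Answer: step 3: sub

Derivation:
Step 1 ('push 19'): stack = [19], depth = 1
Step 2 ('neg'): stack = [-19], depth = 1
Step 3 ('sub'): needs 2 value(s) but depth is 1 — STACK UNDERFLOW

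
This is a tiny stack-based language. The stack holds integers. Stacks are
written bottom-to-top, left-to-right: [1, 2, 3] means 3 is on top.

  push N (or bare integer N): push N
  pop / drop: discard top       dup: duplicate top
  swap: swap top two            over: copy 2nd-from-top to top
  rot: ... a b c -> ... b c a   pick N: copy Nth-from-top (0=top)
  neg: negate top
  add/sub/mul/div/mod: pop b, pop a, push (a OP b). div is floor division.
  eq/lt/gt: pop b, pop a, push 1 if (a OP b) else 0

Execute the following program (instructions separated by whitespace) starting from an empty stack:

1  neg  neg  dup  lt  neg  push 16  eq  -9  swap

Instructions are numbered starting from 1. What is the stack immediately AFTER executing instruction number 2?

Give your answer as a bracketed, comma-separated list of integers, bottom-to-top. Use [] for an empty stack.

Answer: [-1]

Derivation:
Step 1 ('1'): [1]
Step 2 ('neg'): [-1]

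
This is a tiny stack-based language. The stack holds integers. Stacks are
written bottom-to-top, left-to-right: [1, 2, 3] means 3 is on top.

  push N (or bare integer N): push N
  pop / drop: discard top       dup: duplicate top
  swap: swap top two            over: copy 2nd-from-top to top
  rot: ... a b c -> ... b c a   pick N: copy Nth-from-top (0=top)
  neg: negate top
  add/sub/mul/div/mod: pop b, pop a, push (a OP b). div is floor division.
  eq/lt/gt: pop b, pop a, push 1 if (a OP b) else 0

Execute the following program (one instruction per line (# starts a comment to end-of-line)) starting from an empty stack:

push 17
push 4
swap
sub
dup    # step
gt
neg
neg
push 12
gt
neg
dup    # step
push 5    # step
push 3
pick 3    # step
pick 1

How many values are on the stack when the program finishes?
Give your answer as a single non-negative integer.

After 'push 17': stack = [17] (depth 1)
After 'push 4': stack = [17, 4] (depth 2)
After 'swap': stack = [4, 17] (depth 2)
After 'sub': stack = [-13] (depth 1)
After 'dup': stack = [-13, -13] (depth 2)
After 'gt': stack = [0] (depth 1)
After 'neg': stack = [0] (depth 1)
After 'neg': stack = [0] (depth 1)
After 'push 12': stack = [0, 12] (depth 2)
After 'gt': stack = [0] (depth 1)
After 'neg': stack = [0] (depth 1)
After 'dup': stack = [0, 0] (depth 2)
After 'push 5': stack = [0, 0, 5] (depth 3)
After 'push 3': stack = [0, 0, 5, 3] (depth 4)
After 'pick 3': stack = [0, 0, 5, 3, 0] (depth 5)
After 'pick 1': stack = [0, 0, 5, 3, 0, 3] (depth 6)

Answer: 6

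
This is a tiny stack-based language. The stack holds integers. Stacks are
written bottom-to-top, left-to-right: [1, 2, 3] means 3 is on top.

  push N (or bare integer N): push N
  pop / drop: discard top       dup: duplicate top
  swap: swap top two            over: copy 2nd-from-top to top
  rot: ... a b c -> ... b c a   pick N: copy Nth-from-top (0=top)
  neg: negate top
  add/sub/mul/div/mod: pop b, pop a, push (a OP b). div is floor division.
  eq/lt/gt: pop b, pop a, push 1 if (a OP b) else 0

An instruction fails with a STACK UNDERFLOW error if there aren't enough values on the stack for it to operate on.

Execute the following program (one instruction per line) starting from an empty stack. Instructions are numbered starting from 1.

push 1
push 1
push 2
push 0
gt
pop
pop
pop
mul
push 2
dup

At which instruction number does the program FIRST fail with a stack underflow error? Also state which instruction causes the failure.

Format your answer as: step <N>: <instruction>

Step 1 ('push 1'): stack = [1], depth = 1
Step 2 ('push 1'): stack = [1, 1], depth = 2
Step 3 ('push 2'): stack = [1, 1, 2], depth = 3
Step 4 ('push 0'): stack = [1, 1, 2, 0], depth = 4
Step 5 ('gt'): stack = [1, 1, 1], depth = 3
Step 6 ('pop'): stack = [1, 1], depth = 2
Step 7 ('pop'): stack = [1], depth = 1
Step 8 ('pop'): stack = [], depth = 0
Step 9 ('mul'): needs 2 value(s) but depth is 0 — STACK UNDERFLOW

Answer: step 9: mul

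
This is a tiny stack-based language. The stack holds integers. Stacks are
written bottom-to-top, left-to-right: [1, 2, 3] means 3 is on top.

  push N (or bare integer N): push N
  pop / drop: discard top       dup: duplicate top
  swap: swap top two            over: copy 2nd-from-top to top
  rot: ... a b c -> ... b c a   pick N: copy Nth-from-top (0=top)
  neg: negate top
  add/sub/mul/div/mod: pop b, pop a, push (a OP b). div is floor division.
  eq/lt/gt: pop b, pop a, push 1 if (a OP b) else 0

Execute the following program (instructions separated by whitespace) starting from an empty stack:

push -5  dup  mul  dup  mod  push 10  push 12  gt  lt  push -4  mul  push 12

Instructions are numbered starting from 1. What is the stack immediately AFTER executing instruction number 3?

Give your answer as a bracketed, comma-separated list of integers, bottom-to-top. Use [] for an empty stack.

Step 1 ('push -5'): [-5]
Step 2 ('dup'): [-5, -5]
Step 3 ('mul'): [25]

Answer: [25]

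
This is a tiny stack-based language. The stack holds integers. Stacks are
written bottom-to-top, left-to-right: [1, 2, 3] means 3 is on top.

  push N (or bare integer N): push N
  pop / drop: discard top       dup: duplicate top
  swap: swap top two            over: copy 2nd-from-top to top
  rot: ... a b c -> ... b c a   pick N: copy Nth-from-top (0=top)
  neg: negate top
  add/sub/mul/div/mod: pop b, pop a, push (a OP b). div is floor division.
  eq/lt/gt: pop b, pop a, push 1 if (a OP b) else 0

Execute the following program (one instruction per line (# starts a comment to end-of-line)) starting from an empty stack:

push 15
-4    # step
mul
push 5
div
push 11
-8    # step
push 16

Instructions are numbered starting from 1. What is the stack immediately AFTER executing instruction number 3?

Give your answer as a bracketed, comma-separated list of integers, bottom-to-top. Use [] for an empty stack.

Answer: [-60]

Derivation:
Step 1 ('push 15'): [15]
Step 2 ('-4'): [15, -4]
Step 3 ('mul'): [-60]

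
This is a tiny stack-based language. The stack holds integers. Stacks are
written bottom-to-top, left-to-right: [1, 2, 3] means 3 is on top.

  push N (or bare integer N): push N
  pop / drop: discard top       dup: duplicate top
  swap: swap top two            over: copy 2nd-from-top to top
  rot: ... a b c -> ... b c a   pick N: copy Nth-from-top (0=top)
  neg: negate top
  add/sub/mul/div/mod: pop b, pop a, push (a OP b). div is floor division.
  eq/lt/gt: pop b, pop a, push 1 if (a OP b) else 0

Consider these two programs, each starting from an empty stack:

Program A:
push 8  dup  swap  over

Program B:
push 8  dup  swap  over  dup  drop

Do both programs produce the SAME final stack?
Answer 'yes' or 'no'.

Program A trace:
  After 'push 8': [8]
  After 'dup': [8, 8]
  After 'swap': [8, 8]
  After 'over': [8, 8, 8]
Program A final stack: [8, 8, 8]

Program B trace:
  After 'push 8': [8]
  After 'dup': [8, 8]
  After 'swap': [8, 8]
  After 'over': [8, 8, 8]
  After 'dup': [8, 8, 8, 8]
  After 'drop': [8, 8, 8]
Program B final stack: [8, 8, 8]
Same: yes

Answer: yes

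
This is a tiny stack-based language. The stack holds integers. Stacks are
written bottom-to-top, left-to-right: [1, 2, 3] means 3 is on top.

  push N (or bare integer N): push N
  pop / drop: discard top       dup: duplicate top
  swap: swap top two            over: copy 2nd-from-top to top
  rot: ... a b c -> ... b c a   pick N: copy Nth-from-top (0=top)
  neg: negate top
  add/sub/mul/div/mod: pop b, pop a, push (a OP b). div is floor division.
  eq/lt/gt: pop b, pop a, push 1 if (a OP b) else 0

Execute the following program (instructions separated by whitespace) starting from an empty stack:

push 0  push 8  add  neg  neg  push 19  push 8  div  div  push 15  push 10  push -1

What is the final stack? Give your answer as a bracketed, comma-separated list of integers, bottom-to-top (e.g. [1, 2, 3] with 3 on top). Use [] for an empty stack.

After 'push 0': [0]
After 'push 8': [0, 8]
After 'add': [8]
After 'neg': [-8]
After 'neg': [8]
After 'push 19': [8, 19]
After 'push 8': [8, 19, 8]
After 'div': [8, 2]
After 'div': [4]
After 'push 15': [4, 15]
After 'push 10': [4, 15, 10]
After 'push -1': [4, 15, 10, -1]

Answer: [4, 15, 10, -1]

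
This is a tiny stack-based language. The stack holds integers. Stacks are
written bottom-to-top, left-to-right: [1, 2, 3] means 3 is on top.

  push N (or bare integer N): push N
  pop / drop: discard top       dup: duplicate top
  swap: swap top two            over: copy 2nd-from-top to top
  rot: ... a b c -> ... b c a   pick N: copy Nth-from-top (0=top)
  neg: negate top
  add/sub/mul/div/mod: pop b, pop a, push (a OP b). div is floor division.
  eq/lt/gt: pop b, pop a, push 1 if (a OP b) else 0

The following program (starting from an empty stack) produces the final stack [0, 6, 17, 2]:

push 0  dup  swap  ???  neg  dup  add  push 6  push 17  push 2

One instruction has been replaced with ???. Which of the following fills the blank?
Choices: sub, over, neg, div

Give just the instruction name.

Answer: sub

Derivation:
Stack before ???: [0, 0]
Stack after ???:  [0]
Checking each choice:
  sub: MATCH
  over: produces [0, 0, 0, 6, 17, 2]
  neg: produces [0, 0, 6, 17, 2]
  div: division by zero


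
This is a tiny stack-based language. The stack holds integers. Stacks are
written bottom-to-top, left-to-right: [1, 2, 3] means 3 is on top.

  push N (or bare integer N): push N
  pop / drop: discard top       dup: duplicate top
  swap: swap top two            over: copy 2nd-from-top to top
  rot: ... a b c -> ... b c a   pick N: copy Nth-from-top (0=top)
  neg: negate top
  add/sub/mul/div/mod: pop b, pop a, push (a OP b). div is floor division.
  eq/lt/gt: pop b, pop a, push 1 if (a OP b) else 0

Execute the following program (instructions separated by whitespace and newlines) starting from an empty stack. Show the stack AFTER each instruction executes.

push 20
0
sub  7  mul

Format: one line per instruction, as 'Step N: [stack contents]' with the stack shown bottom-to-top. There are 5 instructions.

Step 1: [20]
Step 2: [20, 0]
Step 3: [20]
Step 4: [20, 7]
Step 5: [140]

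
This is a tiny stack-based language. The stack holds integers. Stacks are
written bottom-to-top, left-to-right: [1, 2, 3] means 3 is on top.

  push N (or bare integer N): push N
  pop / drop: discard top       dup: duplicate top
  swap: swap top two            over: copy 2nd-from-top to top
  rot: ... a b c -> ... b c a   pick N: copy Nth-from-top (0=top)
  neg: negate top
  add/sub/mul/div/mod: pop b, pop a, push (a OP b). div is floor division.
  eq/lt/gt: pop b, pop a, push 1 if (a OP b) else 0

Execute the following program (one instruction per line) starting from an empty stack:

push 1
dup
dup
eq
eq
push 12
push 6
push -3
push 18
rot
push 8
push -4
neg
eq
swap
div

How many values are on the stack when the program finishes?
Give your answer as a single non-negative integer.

Answer: 5

Derivation:
After 'push 1': stack = [1] (depth 1)
After 'dup': stack = [1, 1] (depth 2)
After 'dup': stack = [1, 1, 1] (depth 3)
After 'eq': stack = [1, 1] (depth 2)
After 'eq': stack = [1] (depth 1)
After 'push 12': stack = [1, 12] (depth 2)
After 'push 6': stack = [1, 12, 6] (depth 3)
After 'push -3': stack = [1, 12, 6, -3] (depth 4)
After 'push 18': stack = [1, 12, 6, -3, 18] (depth 5)
After 'rot': stack = [1, 12, -3, 18, 6] (depth 5)
After 'push 8': stack = [1, 12, -3, 18, 6, 8] (depth 6)
After 'push -4': stack = [1, 12, -3, 18, 6, 8, -4] (depth 7)
After 'neg': stack = [1, 12, -3, 18, 6, 8, 4] (depth 7)
After 'eq': stack = [1, 12, -3, 18, 6, 0] (depth 6)
After 'swap': stack = [1, 12, -3, 18, 0, 6] (depth 6)
After 'div': stack = [1, 12, -3, 18, 0] (depth 5)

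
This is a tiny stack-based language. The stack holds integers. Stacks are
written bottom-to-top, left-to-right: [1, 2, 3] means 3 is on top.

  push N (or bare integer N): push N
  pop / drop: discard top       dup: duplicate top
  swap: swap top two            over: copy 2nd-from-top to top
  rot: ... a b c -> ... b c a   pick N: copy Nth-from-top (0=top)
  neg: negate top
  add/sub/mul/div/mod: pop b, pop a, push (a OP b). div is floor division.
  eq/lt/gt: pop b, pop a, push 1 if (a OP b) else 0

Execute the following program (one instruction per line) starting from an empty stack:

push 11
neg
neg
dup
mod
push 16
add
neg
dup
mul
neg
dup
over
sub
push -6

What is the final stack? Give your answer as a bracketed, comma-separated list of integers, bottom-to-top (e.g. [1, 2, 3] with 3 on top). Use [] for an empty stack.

After 'push 11': [11]
After 'neg': [-11]
After 'neg': [11]
After 'dup': [11, 11]
After 'mod': [0]
After 'push 16': [0, 16]
After 'add': [16]
After 'neg': [-16]
After 'dup': [-16, -16]
After 'mul': [256]
After 'neg': [-256]
After 'dup': [-256, -256]
After 'over': [-256, -256, -256]
After 'sub': [-256, 0]
After 'push -6': [-256, 0, -6]

Answer: [-256, 0, -6]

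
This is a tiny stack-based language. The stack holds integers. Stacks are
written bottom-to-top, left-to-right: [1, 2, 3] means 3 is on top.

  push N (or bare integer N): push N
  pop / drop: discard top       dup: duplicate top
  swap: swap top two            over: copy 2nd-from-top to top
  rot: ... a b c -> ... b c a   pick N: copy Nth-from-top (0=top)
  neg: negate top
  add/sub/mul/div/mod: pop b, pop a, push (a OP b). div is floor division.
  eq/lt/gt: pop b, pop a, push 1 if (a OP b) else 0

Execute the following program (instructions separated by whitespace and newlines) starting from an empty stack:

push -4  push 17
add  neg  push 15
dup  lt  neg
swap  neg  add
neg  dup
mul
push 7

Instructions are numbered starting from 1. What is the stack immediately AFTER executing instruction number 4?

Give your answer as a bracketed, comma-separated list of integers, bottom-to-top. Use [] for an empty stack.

Step 1 ('push -4'): [-4]
Step 2 ('push 17'): [-4, 17]
Step 3 ('add'): [13]
Step 4 ('neg'): [-13]

Answer: [-13]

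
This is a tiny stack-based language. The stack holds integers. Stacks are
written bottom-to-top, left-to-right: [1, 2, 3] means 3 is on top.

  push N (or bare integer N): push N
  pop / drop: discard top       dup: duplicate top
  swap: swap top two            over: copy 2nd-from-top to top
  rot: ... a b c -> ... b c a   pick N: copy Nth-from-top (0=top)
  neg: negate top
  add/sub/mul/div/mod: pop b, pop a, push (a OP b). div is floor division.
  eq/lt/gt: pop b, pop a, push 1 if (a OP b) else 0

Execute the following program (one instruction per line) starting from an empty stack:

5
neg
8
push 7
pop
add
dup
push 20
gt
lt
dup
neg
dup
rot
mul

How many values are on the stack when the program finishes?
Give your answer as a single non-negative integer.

Answer: 2

Derivation:
After 'push 5': stack = [5] (depth 1)
After 'neg': stack = [-5] (depth 1)
After 'push 8': stack = [-5, 8] (depth 2)
After 'push 7': stack = [-5, 8, 7] (depth 3)
After 'pop': stack = [-5, 8] (depth 2)
After 'add': stack = [3] (depth 1)
After 'dup': stack = [3, 3] (depth 2)
After 'push 20': stack = [3, 3, 20] (depth 3)
After 'gt': stack = [3, 0] (depth 2)
After 'lt': stack = [0] (depth 1)
After 'dup': stack = [0, 0] (depth 2)
After 'neg': stack = [0, 0] (depth 2)
After 'dup': stack = [0, 0, 0] (depth 3)
After 'rot': stack = [0, 0, 0] (depth 3)
After 'mul': stack = [0, 0] (depth 2)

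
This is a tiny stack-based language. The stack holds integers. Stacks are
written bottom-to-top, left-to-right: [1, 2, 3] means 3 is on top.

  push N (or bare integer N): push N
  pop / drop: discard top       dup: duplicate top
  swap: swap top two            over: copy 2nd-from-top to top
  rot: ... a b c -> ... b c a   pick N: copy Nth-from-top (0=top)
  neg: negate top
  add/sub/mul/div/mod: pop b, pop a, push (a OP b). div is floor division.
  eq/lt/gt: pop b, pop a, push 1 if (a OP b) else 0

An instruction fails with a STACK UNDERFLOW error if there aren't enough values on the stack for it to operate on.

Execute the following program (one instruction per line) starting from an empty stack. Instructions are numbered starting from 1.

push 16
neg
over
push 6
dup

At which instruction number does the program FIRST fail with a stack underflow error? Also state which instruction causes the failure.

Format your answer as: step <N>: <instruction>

Answer: step 3: over

Derivation:
Step 1 ('push 16'): stack = [16], depth = 1
Step 2 ('neg'): stack = [-16], depth = 1
Step 3 ('over'): needs 2 value(s) but depth is 1 — STACK UNDERFLOW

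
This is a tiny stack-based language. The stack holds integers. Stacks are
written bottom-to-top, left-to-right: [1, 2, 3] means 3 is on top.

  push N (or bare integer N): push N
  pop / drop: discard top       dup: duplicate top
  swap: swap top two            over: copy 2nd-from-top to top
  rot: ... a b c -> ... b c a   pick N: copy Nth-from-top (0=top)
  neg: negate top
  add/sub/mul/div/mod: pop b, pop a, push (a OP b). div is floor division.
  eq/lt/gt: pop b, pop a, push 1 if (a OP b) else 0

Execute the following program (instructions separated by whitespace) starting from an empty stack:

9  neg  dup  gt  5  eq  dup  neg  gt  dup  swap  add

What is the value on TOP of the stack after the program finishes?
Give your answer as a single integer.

Answer: 0

Derivation:
After 'push 9': [9]
After 'neg': [-9]
After 'dup': [-9, -9]
After 'gt': [0]
After 'push 5': [0, 5]
After 'eq': [0]
After 'dup': [0, 0]
After 'neg': [0, 0]
After 'gt': [0]
After 'dup': [0, 0]
After 'swap': [0, 0]
After 'add': [0]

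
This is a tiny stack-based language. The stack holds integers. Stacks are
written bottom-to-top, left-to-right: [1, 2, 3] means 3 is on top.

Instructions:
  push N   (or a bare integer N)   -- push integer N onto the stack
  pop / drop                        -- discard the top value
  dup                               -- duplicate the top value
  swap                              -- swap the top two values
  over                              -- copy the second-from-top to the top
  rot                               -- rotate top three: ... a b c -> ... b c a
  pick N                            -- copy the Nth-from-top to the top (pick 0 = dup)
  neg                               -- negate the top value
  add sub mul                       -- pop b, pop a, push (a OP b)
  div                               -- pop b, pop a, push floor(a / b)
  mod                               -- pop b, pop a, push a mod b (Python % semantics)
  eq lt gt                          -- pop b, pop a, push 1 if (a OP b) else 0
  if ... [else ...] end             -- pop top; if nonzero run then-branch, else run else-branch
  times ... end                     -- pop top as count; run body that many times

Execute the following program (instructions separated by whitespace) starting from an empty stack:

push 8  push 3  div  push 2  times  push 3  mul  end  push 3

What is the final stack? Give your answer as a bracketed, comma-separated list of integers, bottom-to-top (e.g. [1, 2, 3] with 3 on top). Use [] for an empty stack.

After 'push 8': [8]
After 'push 3': [8, 3]
After 'div': [2]
After 'push 2': [2, 2]
After 'times': [2]
After 'push 3': [2, 3]
After 'mul': [6]
After 'push 3': [6, 3]
After 'mul': [18]
After 'push 3': [18, 3]

Answer: [18, 3]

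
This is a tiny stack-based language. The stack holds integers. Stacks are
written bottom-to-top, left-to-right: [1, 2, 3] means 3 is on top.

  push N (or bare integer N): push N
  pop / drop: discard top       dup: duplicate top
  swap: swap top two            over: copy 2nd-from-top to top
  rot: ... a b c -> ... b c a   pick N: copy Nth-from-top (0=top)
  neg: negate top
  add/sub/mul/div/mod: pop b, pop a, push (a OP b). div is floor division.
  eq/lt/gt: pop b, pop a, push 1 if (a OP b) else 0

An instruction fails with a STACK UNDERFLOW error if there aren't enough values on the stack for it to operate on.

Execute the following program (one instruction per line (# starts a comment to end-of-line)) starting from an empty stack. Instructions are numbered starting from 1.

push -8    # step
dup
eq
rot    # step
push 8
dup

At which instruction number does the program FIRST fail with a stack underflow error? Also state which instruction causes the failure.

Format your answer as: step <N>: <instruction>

Answer: step 4: rot

Derivation:
Step 1 ('push -8'): stack = [-8], depth = 1
Step 2 ('dup'): stack = [-8, -8], depth = 2
Step 3 ('eq'): stack = [1], depth = 1
Step 4 ('rot'): needs 3 value(s) but depth is 1 — STACK UNDERFLOW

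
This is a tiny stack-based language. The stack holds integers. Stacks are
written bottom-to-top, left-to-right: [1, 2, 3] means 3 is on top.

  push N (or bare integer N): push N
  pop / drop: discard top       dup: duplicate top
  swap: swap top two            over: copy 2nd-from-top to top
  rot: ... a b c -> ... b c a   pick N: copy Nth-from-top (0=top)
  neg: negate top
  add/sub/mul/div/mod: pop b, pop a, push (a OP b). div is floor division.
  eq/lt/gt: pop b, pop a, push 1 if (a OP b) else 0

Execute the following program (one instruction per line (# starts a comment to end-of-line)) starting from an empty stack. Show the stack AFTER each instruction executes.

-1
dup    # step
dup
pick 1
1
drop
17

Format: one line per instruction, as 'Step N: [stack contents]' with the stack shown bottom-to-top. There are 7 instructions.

Step 1: [-1]
Step 2: [-1, -1]
Step 3: [-1, -1, -1]
Step 4: [-1, -1, -1, -1]
Step 5: [-1, -1, -1, -1, 1]
Step 6: [-1, -1, -1, -1]
Step 7: [-1, -1, -1, -1, 17]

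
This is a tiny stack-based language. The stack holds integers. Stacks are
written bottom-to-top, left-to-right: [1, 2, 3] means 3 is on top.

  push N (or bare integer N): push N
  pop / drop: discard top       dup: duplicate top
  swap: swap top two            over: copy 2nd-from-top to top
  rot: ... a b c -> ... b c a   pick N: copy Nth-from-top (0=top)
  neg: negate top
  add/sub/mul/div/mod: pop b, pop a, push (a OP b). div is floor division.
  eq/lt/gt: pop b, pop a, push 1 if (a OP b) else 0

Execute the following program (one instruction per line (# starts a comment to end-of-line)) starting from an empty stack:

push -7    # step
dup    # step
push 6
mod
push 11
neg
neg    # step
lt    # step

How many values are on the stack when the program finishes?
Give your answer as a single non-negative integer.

After 'push -7': stack = [-7] (depth 1)
After 'dup': stack = [-7, -7] (depth 2)
After 'push 6': stack = [-7, -7, 6] (depth 3)
After 'mod': stack = [-7, 5] (depth 2)
After 'push 11': stack = [-7, 5, 11] (depth 3)
After 'neg': stack = [-7, 5, -11] (depth 3)
After 'neg': stack = [-7, 5, 11] (depth 3)
After 'lt': stack = [-7, 1] (depth 2)

Answer: 2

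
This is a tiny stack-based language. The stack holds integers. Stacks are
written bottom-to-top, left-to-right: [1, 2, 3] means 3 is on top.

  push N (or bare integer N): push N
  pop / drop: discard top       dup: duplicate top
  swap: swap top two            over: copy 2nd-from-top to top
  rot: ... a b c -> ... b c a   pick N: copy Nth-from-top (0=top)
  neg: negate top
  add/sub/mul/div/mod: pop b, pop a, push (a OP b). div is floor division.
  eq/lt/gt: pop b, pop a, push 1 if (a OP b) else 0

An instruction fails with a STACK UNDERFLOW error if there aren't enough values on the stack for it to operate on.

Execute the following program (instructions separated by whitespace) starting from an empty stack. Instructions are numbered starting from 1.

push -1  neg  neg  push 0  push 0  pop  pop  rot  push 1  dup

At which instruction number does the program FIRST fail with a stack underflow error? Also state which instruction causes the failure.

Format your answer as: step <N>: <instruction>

Step 1 ('push -1'): stack = [-1], depth = 1
Step 2 ('neg'): stack = [1], depth = 1
Step 3 ('neg'): stack = [-1], depth = 1
Step 4 ('push 0'): stack = [-1, 0], depth = 2
Step 5 ('push 0'): stack = [-1, 0, 0], depth = 3
Step 6 ('pop'): stack = [-1, 0], depth = 2
Step 7 ('pop'): stack = [-1], depth = 1
Step 8 ('rot'): needs 3 value(s) but depth is 1 — STACK UNDERFLOW

Answer: step 8: rot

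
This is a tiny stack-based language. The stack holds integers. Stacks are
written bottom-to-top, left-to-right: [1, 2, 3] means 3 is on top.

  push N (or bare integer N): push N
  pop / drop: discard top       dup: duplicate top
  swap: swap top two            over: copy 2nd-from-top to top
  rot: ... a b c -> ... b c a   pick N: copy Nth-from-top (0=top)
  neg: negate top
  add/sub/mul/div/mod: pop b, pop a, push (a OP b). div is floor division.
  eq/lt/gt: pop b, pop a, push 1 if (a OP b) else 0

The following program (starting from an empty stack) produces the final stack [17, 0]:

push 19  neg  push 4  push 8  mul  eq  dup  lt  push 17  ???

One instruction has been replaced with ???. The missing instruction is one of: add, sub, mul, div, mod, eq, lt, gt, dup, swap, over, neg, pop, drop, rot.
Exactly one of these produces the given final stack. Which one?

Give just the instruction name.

Answer: swap

Derivation:
Stack before ???: [0, 17]
Stack after ???:  [17, 0]
The instruction that transforms [0, 17] -> [17, 0] is: swap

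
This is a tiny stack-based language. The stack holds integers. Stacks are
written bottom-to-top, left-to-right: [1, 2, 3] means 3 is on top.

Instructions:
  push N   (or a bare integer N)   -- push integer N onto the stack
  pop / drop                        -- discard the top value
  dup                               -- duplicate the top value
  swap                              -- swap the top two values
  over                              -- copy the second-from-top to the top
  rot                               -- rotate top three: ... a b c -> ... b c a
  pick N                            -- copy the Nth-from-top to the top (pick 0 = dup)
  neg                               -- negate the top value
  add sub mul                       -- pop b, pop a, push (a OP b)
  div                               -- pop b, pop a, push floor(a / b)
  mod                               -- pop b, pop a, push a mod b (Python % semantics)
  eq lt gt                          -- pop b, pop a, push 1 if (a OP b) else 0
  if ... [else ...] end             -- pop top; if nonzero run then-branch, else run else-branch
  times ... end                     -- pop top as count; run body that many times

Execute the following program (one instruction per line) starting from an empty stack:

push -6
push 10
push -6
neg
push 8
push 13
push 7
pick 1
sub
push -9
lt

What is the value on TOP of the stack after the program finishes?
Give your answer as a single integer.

After 'push -6': [-6]
After 'push 10': [-6, 10]
After 'push -6': [-6, 10, -6]
After 'neg': [-6, 10, 6]
After 'push 8': [-6, 10, 6, 8]
After 'push 13': [-6, 10, 6, 8, 13]
After 'push 7': [-6, 10, 6, 8, 13, 7]
After 'pick 1': [-6, 10, 6, 8, 13, 7, 13]
After 'sub': [-6, 10, 6, 8, 13, -6]
After 'push -9': [-6, 10, 6, 8, 13, -6, -9]
After 'lt': [-6, 10, 6, 8, 13, 0]

Answer: 0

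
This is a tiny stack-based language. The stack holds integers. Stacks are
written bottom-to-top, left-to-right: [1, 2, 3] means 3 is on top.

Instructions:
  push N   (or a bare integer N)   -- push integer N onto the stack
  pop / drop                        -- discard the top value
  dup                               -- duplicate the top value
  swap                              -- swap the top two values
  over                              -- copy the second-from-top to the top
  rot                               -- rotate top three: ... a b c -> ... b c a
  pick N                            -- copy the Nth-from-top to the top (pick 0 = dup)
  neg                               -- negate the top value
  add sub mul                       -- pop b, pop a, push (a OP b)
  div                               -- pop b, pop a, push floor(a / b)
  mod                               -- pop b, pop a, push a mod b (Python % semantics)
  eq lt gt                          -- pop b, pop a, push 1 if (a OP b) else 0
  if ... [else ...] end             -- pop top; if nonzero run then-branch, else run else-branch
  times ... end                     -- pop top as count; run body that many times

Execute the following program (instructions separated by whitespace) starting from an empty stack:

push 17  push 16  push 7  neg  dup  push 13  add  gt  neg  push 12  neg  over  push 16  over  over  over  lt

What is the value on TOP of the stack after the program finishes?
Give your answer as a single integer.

Answer: 0

Derivation:
After 'push 17': [17]
After 'push 16': [17, 16]
After 'push 7': [17, 16, 7]
After 'neg': [17, 16, -7]
After 'dup': [17, 16, -7, -7]
After 'push 13': [17, 16, -7, -7, 13]
After 'add': [17, 16, -7, 6]
After 'gt': [17, 16, 0]
After 'neg': [17, 16, 0]
After 'push 12': [17, 16, 0, 12]
After 'neg': [17, 16, 0, -12]
After 'over': [17, 16, 0, -12, 0]
After 'push 16': [17, 16, 0, -12, 0, 16]
After 'over': [17, 16, 0, -12, 0, 16, 0]
After 'over': [17, 16, 0, -12, 0, 16, 0, 16]
After 'over': [17, 16, 0, -12, 0, 16, 0, 16, 0]
After 'lt': [17, 16, 0, -12, 0, 16, 0, 0]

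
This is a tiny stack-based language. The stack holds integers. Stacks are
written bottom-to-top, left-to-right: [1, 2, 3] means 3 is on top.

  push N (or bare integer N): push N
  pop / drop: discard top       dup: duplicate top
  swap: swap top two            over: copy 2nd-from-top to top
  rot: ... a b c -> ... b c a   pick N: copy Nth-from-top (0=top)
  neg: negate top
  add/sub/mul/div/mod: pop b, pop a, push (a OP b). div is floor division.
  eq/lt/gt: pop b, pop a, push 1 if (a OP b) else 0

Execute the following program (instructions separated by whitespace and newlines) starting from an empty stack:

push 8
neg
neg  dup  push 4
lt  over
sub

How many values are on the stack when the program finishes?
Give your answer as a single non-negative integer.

After 'push 8': stack = [8] (depth 1)
After 'neg': stack = [-8] (depth 1)
After 'neg': stack = [8] (depth 1)
After 'dup': stack = [8, 8] (depth 2)
After 'push 4': stack = [8, 8, 4] (depth 3)
After 'lt': stack = [8, 0] (depth 2)
After 'over': stack = [8, 0, 8] (depth 3)
After 'sub': stack = [8, -8] (depth 2)

Answer: 2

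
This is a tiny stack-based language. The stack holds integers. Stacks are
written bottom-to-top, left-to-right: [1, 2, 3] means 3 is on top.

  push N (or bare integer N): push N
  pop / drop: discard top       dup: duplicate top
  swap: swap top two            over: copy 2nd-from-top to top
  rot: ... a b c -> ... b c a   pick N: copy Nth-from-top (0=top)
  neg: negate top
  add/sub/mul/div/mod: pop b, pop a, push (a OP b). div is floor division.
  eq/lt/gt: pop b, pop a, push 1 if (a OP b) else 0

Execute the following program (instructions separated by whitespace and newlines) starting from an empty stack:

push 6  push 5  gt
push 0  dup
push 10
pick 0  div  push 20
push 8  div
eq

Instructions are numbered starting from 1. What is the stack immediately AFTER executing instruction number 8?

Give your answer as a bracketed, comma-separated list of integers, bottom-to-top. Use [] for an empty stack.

Answer: [1, 0, 0, 1]

Derivation:
Step 1 ('push 6'): [6]
Step 2 ('push 5'): [6, 5]
Step 3 ('gt'): [1]
Step 4 ('push 0'): [1, 0]
Step 5 ('dup'): [1, 0, 0]
Step 6 ('push 10'): [1, 0, 0, 10]
Step 7 ('pick 0'): [1, 0, 0, 10, 10]
Step 8 ('div'): [1, 0, 0, 1]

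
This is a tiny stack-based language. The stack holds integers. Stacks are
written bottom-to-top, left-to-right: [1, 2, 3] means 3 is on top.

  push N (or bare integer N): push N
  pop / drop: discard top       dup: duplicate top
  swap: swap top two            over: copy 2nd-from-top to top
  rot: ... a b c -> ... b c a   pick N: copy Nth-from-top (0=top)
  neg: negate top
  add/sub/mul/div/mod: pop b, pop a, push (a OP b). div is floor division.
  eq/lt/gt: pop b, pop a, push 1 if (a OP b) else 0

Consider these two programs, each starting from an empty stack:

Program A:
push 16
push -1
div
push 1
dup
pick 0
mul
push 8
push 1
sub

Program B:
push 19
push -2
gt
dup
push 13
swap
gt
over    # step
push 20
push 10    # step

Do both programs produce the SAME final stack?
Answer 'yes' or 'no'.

Program A trace:
  After 'push 16': [16]
  After 'push -1': [16, -1]
  After 'div': [-16]
  After 'push 1': [-16, 1]
  After 'dup': [-16, 1, 1]
  After 'pick 0': [-16, 1, 1, 1]
  After 'mul': [-16, 1, 1]
  After 'push 8': [-16, 1, 1, 8]
  After 'push 1': [-16, 1, 1, 8, 1]
  After 'sub': [-16, 1, 1, 7]
Program A final stack: [-16, 1, 1, 7]

Program B trace:
  After 'push 19': [19]
  After 'push -2': [19, -2]
  After 'gt': [1]
  After 'dup': [1, 1]
  After 'push 13': [1, 1, 13]
  After 'swap': [1, 13, 1]
  After 'gt': [1, 1]
  After 'over': [1, 1, 1]
  After 'push 20': [1, 1, 1, 20]
  After 'push 10': [1, 1, 1, 20, 10]
Program B final stack: [1, 1, 1, 20, 10]
Same: no

Answer: no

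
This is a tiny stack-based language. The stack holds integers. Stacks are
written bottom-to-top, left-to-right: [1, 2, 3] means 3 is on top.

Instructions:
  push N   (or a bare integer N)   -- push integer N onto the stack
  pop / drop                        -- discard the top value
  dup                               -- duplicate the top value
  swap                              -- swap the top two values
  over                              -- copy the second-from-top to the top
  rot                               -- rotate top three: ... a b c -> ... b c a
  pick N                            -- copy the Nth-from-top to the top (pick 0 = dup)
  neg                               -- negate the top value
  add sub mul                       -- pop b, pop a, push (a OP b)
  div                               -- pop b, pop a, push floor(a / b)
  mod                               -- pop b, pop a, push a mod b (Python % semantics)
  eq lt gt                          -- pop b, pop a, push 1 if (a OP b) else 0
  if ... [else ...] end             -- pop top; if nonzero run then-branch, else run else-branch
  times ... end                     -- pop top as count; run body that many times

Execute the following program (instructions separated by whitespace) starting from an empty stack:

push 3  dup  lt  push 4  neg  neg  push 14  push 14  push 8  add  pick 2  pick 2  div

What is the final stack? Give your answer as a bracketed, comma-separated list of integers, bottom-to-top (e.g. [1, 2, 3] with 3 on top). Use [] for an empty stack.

After 'push 3': [3]
After 'dup': [3, 3]
After 'lt': [0]
After 'push 4': [0, 4]
After 'neg': [0, -4]
After 'neg': [0, 4]
After 'push 14': [0, 4, 14]
After 'push 14': [0, 4, 14, 14]
After 'push 8': [0, 4, 14, 14, 8]
After 'add': [0, 4, 14, 22]
After 'pick 2': [0, 4, 14, 22, 4]
After 'pick 2': [0, 4, 14, 22, 4, 14]
After 'div': [0, 4, 14, 22, 0]

Answer: [0, 4, 14, 22, 0]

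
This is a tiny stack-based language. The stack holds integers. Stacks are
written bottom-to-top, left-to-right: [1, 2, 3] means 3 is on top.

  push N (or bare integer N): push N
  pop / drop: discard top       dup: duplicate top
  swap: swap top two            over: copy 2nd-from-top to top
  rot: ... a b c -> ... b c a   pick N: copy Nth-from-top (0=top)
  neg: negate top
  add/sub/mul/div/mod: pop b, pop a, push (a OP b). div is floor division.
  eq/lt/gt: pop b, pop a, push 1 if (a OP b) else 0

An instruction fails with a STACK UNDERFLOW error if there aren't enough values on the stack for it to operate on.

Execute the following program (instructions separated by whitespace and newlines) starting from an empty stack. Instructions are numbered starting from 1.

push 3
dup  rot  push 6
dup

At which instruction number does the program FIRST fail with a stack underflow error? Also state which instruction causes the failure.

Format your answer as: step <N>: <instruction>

Step 1 ('push 3'): stack = [3], depth = 1
Step 2 ('dup'): stack = [3, 3], depth = 2
Step 3 ('rot'): needs 3 value(s) but depth is 2 — STACK UNDERFLOW

Answer: step 3: rot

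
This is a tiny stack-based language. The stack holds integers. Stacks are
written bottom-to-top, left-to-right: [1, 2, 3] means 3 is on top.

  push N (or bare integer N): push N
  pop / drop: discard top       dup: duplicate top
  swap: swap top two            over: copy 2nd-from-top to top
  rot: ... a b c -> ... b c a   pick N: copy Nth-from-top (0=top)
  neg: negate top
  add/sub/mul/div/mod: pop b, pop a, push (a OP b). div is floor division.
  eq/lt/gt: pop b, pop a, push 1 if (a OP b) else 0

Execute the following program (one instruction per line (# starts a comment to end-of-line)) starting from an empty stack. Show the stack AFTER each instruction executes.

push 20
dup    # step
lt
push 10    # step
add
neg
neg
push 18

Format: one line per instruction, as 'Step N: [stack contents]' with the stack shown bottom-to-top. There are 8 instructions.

Step 1: [20]
Step 2: [20, 20]
Step 3: [0]
Step 4: [0, 10]
Step 5: [10]
Step 6: [-10]
Step 7: [10]
Step 8: [10, 18]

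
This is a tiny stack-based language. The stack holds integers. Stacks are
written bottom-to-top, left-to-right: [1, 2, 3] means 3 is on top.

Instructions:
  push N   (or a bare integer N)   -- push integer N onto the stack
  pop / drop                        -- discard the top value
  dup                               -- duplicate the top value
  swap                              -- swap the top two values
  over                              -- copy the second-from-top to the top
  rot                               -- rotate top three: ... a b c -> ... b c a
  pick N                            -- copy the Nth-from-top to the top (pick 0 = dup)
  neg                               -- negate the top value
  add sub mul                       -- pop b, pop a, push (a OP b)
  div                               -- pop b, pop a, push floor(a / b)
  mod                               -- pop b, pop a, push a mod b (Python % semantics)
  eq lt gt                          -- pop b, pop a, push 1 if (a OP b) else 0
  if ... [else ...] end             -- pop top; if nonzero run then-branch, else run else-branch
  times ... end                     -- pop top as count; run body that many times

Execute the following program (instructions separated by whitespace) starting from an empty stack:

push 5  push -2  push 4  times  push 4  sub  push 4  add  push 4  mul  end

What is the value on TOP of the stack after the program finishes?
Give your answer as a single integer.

Answer: -512

Derivation:
After 'push 5': [5]
After 'push -2': [5, -2]
After 'push 4': [5, -2, 4]
After 'times': [5, -2]
After 'push 4': [5, -2, 4]
After 'sub': [5, -6]
After 'push 4': [5, -6, 4]
After 'add': [5, -2]
After 'push 4': [5, -2, 4]
After 'mul': [5, -8]
  ...
After 'push 4': [5, -36, 4]
After 'add': [5, -32]
After 'push 4': [5, -32, 4]
After 'mul': [5, -128]
After 'push 4': [5, -128, 4]
After 'sub': [5, -132]
After 'push 4': [5, -132, 4]
After 'add': [5, -128]
After 'push 4': [5, -128, 4]
After 'mul': [5, -512]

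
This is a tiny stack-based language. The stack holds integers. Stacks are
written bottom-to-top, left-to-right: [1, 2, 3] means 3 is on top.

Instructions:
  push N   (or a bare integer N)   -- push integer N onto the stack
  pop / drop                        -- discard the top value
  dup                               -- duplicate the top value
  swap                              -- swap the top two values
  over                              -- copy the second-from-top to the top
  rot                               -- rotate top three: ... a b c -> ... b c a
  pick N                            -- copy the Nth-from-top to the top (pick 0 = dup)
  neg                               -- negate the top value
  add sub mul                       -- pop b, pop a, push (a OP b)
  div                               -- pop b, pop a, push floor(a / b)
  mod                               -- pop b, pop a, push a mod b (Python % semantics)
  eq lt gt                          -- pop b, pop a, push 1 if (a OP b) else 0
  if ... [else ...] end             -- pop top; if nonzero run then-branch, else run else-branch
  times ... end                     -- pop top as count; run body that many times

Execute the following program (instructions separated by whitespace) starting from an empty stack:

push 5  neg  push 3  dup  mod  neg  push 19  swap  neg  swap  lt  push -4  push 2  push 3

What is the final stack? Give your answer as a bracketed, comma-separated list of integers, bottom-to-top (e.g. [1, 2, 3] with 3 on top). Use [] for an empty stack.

Answer: [-5, 1, -4, 2, 3]

Derivation:
After 'push 5': [5]
After 'neg': [-5]
After 'push 3': [-5, 3]
After 'dup': [-5, 3, 3]
After 'mod': [-5, 0]
After 'neg': [-5, 0]
After 'push 19': [-5, 0, 19]
After 'swap': [-5, 19, 0]
After 'neg': [-5, 19, 0]
After 'swap': [-5, 0, 19]
After 'lt': [-5, 1]
After 'push -4': [-5, 1, -4]
After 'push 2': [-5, 1, -4, 2]
After 'push 3': [-5, 1, -4, 2, 3]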